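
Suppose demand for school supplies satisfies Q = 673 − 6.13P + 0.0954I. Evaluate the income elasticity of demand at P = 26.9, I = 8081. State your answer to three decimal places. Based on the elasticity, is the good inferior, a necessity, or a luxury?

0.603 (necessity)

At P = 26.9, I = 8081: Q = 1279.030.
Holding P constant, ∂Q/∂I = 0.0954.
η_I = (∂Q/∂I)·(I/Q) = 0.0954 × (8081/1279.030) = 0.603.
Since 0 < η < 1, this is a necessity.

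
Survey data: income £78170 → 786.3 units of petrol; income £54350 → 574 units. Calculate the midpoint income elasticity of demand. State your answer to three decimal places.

0.868

ΔQ = 574 − 786.3 = -212.3; midpoint Q̄ = (786.3 + 574)/2 = 680.15.
ΔI = 54350 − 78170 = -23820; midpoint Ī = (78170 + 54350)/2 = 66260.
η = (ΔQ/Q̄) ÷ (ΔI/Ī) = (-212.3/680.15) ÷ (-23820/66260) = 0.868.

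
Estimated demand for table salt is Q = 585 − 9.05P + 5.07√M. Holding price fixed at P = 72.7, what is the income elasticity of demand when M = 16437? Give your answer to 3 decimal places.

0.563

At P = 72.7, M = 16437: Q = 577.074.
Holding P constant, ∂Q/∂M = 5.07/(2√M) = 0.0197727.
η_M = (∂Q/∂M)·(M/Q) = 0.0197727 × (16437/577.074) = 0.563.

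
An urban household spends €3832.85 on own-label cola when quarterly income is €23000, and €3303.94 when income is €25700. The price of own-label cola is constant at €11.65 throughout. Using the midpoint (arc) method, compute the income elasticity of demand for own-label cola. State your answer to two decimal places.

With a constant price, Q₁ = 3832.85/11.65 = 329.000 and Q₂ = 3303.94/11.65 = 283.600 (equivalently, work directly with expenditure since P cancels).
Midpoint %ΔQ = (3303.94 − 3832.85)/3568.40 = -0.14822; midpoint %ΔI = (25700 − 23000)/24350 = 0.11088.
η = -0.14822 / 0.11088 = -1.34.

-1.34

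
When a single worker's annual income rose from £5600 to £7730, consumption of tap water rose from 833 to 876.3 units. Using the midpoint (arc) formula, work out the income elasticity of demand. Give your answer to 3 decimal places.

ΔQ = 876.3 − 833 = 43.3; midpoint Q̄ = (833 + 876.3)/2 = 854.65.
ΔI = 7730 − 5600 = 2130; midpoint Ī = (5600 + 7730)/2 = 6665.
η = (ΔQ/Q̄) ÷ (ΔI/Ī) = (43.3/854.65) ÷ (2130/6665) = 0.159.

0.159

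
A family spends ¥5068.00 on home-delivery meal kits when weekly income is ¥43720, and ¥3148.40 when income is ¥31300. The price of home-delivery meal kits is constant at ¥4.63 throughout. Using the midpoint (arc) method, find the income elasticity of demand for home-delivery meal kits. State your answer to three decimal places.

With a constant price, Q₁ = 5068.00/4.63 = 1094.600 and Q₂ = 3148.40/4.63 = 680.000 (equivalently, work directly with expenditure since P cancels).
Midpoint %ΔQ = (3148.40 − 5068.00)/4108.20 = -0.46726; midpoint %ΔI = (31300 − 43720)/37510 = -0.33111.
η = -0.46726 / -0.33111 = 1.411.

1.411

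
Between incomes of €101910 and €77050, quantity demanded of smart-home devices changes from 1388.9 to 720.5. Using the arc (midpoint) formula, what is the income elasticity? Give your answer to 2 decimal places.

2.28

ΔQ = 720.5 − 1388.9 = -668.4; midpoint Q̄ = (1388.9 + 720.5)/2 = 1054.7.
ΔI = 77050 − 101910 = -24860; midpoint Ī = (101910 + 77050)/2 = 89480.
η = (ΔQ/Q̄) ÷ (ΔI/Ī) = (-668.4/1054.7) ÷ (-24860/89480) = 2.28.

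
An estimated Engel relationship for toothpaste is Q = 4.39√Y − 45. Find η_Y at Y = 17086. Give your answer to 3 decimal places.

At Y = 17086: Q = 528.832.
dQ/dY = 4.39/(2√Y) = 0.0167925 at this income.
η = (dQ/dY)·(Y/Q) = 0.0167925 × (17086/528.832) = 0.543.

0.543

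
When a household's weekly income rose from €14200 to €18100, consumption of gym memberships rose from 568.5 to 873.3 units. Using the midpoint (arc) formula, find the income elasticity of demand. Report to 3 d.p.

ΔQ = 873.3 − 568.5 = 304.8; midpoint Q̄ = (568.5 + 873.3)/2 = 720.9.
ΔI = 18100 − 14200 = 3900; midpoint Ī = (14200 + 18100)/2 = 16150.
η = (ΔQ/Q̄) ÷ (ΔI/Ī) = (304.8/720.9) ÷ (3900/16150) = 1.751.

1.751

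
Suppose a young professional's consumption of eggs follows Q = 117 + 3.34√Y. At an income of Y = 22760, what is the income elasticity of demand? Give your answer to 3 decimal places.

At Y = 22760: Q = 620.886.
dQ/dY = 3.34/(2√Y) = 0.0110696 at this income.
η = (dQ/dY)·(Y/Q) = 0.0110696 × (22760/620.886) = 0.406.

0.406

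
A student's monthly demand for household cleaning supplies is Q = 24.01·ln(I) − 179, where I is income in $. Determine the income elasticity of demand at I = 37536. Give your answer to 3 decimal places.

0.325

At I = 37536: Q = 73.899.
dQ/dI = 24.01/I = 0.000639653 at this income.
η = (dQ/dI)·(I/Q) = 0.000639653 × (37536/73.899) = 0.325.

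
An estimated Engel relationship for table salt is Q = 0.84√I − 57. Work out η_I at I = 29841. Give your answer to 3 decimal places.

0.823

At I = 29841: Q = 88.106.
dQ/dI = 0.84/(2√I) = 0.00243132 at this income.
η = (dQ/dI)·(I/Q) = 0.00243132 × (29841/88.106) = 0.823.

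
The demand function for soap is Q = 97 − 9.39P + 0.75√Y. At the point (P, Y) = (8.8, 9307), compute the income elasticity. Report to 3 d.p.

0.417

At P = 8.8, Y = 9307: Q = 86.723.
Holding P constant, ∂Q/∂Y = 0.75/(2√Y) = 0.00388711.
η_Y = (∂Q/∂Y)·(Y/Q) = 0.00388711 × (9307/86.723) = 0.417.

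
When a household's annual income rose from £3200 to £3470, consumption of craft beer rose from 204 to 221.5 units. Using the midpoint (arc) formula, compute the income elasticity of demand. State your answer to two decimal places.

1.02

ΔQ = 221.5 − 204 = 17.5; midpoint Q̄ = (204 + 221.5)/2 = 212.75.
ΔI = 3470 − 3200 = 270; midpoint Ī = (3200 + 3470)/2 = 3335.
η = (ΔQ/Q̄) ÷ (ΔI/Ī) = (17.5/212.75) ÷ (270/3335) = 1.02.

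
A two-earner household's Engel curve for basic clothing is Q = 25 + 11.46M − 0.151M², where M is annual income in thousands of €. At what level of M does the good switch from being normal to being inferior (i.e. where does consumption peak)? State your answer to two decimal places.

dQ/dM = 11.46 − 0.302M.
The good is inferior where dQ/dM < 0. Setting dQ/dM = 0 gives M = 11.46 / 0.302 = 37.95.

37.95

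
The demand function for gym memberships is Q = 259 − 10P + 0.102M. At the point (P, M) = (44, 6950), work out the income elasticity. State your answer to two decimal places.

1.34

At P = 44, M = 6950: Q = 527.900.
Holding P constant, ∂Q/∂M = 0.102.
η_M = (∂Q/∂M)·(M/Q) = 0.102 × (6950/527.900) = 1.34.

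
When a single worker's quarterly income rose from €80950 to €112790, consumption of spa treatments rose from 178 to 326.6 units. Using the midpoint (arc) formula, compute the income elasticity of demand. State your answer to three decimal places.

1.792

ΔQ = 326.6 − 178 = 148.6; midpoint Q̄ = (178 + 326.6)/2 = 252.3.
ΔI = 112790 − 80950 = 31840; midpoint Ī = (80950 + 112790)/2 = 96870.
η = (ΔQ/Q̄) ÷ (ΔI/Ī) = (148.6/252.3) ÷ (31840/96870) = 1.792.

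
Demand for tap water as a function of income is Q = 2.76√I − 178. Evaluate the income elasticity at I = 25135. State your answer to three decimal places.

At I = 25135: Q = 259.571.
dQ/dI = 2.76/(2√I) = 0.00870442 at this income.
η = (dQ/dI)·(I/Q) = 0.00870442 × (25135/259.571) = 0.843.

0.843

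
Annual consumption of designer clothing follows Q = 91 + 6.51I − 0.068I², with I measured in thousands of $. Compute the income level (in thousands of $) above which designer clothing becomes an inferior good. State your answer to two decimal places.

dQ/dI = 6.51 − 0.136I.
The good is inferior where dQ/dI < 0. Setting dQ/dI = 0 gives I = 6.51 / 0.136 = 47.87.

47.87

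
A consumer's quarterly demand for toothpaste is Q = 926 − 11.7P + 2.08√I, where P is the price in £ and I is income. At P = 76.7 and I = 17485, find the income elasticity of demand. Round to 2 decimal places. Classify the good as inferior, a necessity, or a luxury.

At P = 76.7, I = 17485: Q = 303.650.
Holding P constant, ∂Q/∂I = 2.08/(2√I) = 0.00786503.
η_I = (∂Q/∂I)·(I/Q) = 0.00786503 × (17485/303.650) = 0.45.
Since 0 < η < 1, this is a necessity.

0.45 (necessity)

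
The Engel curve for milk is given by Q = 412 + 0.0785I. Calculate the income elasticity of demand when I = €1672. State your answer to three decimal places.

0.242

At I = 1672: Q = 543.252.
dQ/dI = 0.0785.
η = (dQ/dI)·(I/Q) = 0.0785 × (1672/543.252) = 0.242.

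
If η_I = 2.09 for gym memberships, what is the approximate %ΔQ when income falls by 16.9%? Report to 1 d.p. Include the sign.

-35.3%

%ΔQ ≈ η × %ΔI = 2.09 × (-16.9%) = -35.3%.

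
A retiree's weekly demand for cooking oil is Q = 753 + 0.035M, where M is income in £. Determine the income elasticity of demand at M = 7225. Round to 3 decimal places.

0.251

At M = 7225: Q = 1005.875.
dQ/dM = 0.035.
η = (dQ/dM)·(M/Q) = 0.035 × (7225/1005.875) = 0.251.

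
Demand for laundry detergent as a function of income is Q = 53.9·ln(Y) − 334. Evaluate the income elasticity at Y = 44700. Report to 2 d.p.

At Y = 44700: Q = 243.147.
dQ/dY = 53.9/Y = 0.00120582 at this income.
η = (dQ/dY)·(Y/Q) = 0.00120582 × (44700/243.147) = 0.22.

0.22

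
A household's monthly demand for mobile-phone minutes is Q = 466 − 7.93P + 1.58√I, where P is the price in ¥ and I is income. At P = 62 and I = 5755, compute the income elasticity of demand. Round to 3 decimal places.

At P = 62, I = 5755: Q = 94.202.
Holding P constant, ∂Q/∂I = 1.58/(2√I) = 0.0104137.
η_I = (∂Q/∂I)·(I/Q) = 0.0104137 × (5755/94.202) = 0.636.

0.636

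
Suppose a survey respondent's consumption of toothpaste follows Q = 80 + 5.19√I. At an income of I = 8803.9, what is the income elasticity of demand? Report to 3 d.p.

At I = 8803.9: Q = 566.973.
dQ/dI = 5.19/(2√I) = 0.0276567 at this income.
η = (dQ/dI)·(I/Q) = 0.0276567 × (8803.9/566.973) = 0.429.

0.429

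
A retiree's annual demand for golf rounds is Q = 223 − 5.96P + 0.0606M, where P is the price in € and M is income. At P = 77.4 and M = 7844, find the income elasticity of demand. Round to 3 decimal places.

2.005

At P = 77.4, M = 7844: Q = 237.042.
Holding P constant, ∂Q/∂M = 0.0606.
η_M = (∂Q/∂M)·(M/Q) = 0.0606 × (7844/237.042) = 2.005.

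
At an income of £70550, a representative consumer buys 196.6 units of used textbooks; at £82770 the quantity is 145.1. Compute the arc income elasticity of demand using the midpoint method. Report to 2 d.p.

-1.89

ΔQ = 145.1 − 196.6 = -51.5; midpoint Q̄ = (196.6 + 145.1)/2 = 170.85.
ΔI = 82770 − 70550 = 12220; midpoint Ī = (70550 + 82770)/2 = 76660.
η = (ΔQ/Q̄) ÷ (ΔI/Ī) = (-51.5/170.85) ÷ (12220/76660) = -1.89.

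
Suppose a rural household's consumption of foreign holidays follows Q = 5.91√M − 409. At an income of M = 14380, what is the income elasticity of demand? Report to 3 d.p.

1.182

At M = 14380: Q = 299.707.
dQ/dM = 5.91/(2√M) = 0.0246421 at this income.
η = (dQ/dM)·(M/Q) = 0.0246421 × (14380/299.707) = 1.182.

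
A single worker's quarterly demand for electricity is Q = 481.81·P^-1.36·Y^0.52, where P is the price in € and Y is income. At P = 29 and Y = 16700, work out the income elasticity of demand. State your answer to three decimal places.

For a multiplicative demand Q = A·P^α·Y^β, the income elasticity is β everywhere.
Here β = 0.52, so η = 0.520.

0.520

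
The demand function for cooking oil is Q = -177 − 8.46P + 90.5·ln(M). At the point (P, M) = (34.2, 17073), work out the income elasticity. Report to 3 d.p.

At P = 34.2, M = 17073: Q = 415.613.
Holding P constant, ∂Q/∂M = 90.5/M = 0.00530077.
η_M = (∂Q/∂M)·(M/Q) = 0.00530077 × (17073/415.613) = 0.218.

0.218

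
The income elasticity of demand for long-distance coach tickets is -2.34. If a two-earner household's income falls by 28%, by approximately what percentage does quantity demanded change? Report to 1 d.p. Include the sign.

65.5%

%ΔQ ≈ η × %ΔI = -2.34 × (-28%) = 65.5%.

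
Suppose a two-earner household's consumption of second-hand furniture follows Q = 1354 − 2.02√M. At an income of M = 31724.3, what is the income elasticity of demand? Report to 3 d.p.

At M = 31724.3: Q = 994.211.
dQ/dM = -2.02/(2√M) = -0.00567055 at this income.
η = (dQ/dM)·(M/Q) = -0.00567055 × (31724.3/994.211) = -0.181.

-0.181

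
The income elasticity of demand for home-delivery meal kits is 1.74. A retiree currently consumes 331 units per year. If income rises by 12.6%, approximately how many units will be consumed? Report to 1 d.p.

%ΔQ ≈ η × %ΔI = 1.74 × 12.6% = 21.924%.
New Q ≈ 331 × (1 + 0.21924) = 403.6.

403.6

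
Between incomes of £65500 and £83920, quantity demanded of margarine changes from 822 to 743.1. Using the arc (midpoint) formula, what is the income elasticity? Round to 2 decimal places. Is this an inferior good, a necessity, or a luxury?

ΔQ = 743.1 − 822 = -78.9; midpoint Q̄ = (822 + 743.1)/2 = 782.55.
ΔI = 83920 − 65500 = 18420; midpoint Ī = (65500 + 83920)/2 = 74710.
η = (ΔQ/Q̄) ÷ (ΔI/Ī) = (-78.9/782.55) ÷ (18420/74710) = -0.41.
η < 0 ⇒ inferior good.

-0.41 (inferior good)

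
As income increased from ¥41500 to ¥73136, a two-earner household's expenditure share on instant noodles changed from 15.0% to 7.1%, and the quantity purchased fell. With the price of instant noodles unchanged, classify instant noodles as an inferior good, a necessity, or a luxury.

Quantity demanded falls as income rises, so η < 0.

inferior good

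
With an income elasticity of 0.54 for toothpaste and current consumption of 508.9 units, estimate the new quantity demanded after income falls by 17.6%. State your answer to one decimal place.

%ΔQ ≈ η × %ΔI = 0.54 × (-17.6%) = -9.504%.
New Q ≈ 508.9 × (1 − 0.09504) = 460.5.

460.5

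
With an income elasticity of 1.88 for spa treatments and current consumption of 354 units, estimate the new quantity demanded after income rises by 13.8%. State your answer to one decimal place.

%ΔQ ≈ η × %ΔI = 1.88 × 13.8% = 25.944%.
New Q ≈ 354 × (1 + 0.25944) = 445.8.

445.8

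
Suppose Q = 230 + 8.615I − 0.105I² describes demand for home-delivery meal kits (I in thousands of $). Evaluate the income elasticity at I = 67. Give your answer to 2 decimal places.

-1.09

At I = 67: Q = 335.8600.
dQ/dI = 8.615 − 0.21I = -5.45500.
η = (dQ/dI)·(I/Q) = -5.45500 × (67/335.8600) = -1.09.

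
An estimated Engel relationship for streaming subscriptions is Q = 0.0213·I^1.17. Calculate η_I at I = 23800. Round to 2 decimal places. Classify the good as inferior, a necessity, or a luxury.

1.17 (luxury)

For Q = A·I^β the income elasticity is constant and equal to β.
Here β = 1.17, so η = 1.17.
Since η > 1, the good is a luxury.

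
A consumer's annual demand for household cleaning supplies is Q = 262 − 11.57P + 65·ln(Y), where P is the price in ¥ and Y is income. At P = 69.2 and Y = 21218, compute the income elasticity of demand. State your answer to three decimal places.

At P = 69.2, Y = 21218: Q = 108.925.
Holding P constant, ∂Q/∂Y = 65/Y = 0.00306344.
η_Y = (∂Q/∂Y)·(Y/Q) = 0.00306344 × (21218/108.925) = 0.597.

0.597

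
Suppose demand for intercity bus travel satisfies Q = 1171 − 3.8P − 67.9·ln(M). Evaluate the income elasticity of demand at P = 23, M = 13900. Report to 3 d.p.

-0.156

At P = 23, M = 13900: Q = 435.858.
Holding P constant, ∂Q/∂M = -67.9/M = -0.00488489.
η_M = (∂Q/∂M)·(M/Q) = -0.00488489 × (13900/435.858) = -0.156.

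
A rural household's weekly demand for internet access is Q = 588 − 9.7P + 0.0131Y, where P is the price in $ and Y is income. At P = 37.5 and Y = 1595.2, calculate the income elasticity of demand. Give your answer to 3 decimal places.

At P = 37.5, Y = 1595.2: Q = 245.147.
Holding P constant, ∂Q/∂Y = 0.0131.
η_Y = (∂Q/∂Y)·(Y/Q) = 0.0131 × (1595.2/245.147) = 0.085.

0.085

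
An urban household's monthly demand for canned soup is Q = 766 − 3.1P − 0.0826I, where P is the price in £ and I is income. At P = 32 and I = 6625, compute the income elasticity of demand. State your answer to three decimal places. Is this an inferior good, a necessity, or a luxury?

At P = 32, I = 6625: Q = 119.575.
Holding P constant, ∂Q/∂I = −0.0826.
η_I = (∂Q/∂I)·(I/Q) = -0.0826 × (6625/119.575) = -4.576.
Since η < 0, this is an inferior good.

-4.576 (inferior good)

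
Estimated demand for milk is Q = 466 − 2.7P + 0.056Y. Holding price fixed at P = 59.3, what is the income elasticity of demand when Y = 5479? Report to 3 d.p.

0.501

At P = 59.3, Y = 5479: Q = 612.714.
Holding P constant, ∂Q/∂Y = 0.056.
η_Y = (∂Q/∂Y)·(Y/Q) = 0.056 × (5479/612.714) = 0.501.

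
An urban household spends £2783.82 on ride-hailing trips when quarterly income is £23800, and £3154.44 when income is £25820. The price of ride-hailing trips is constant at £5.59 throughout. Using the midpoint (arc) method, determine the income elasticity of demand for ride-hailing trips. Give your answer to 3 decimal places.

With a constant price, Q₁ = 2783.82/5.59 = 498.000 and Q₂ = 3154.44/5.59 = 564.301 (equivalently, work directly with expenditure since P cancels).
Midpoint %ΔQ = (3154.44 − 2783.82)/2969.13 = 0.12482; midpoint %ΔI = (25820 − 23800)/24810 = 0.08142.
η = 0.12482 / 0.08142 = 1.533.

1.533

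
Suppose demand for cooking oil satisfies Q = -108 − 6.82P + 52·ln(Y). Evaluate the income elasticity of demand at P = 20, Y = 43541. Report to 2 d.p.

At P = 20, Y = 43541: Q = 311.036.
Holding P constant, ∂Q/∂Y = 52/Y = 0.00119428.
η_Y = (∂Q/∂Y)·(Y/Q) = 0.00119428 × (43541/311.036) = 0.17.

0.17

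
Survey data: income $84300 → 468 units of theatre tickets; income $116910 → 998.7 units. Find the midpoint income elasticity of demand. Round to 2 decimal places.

2.23

ΔQ = 998.7 − 468 = 530.7; midpoint Q̄ = (468 + 998.7)/2 = 733.35.
ΔI = 116910 − 84300 = 32610; midpoint Ī = (84300 + 116910)/2 = 100605.
η = (ΔQ/Q̄) ÷ (ΔI/Ī) = (530.7/733.35) ÷ (32610/100605) = 2.23.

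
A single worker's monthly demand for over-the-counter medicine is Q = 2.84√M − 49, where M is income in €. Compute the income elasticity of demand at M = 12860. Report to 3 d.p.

0.590

At M = 12860: Q = 273.062.
dQ/dM = 2.84/(2√M) = 0.0125218 at this income.
η = (dQ/dM)·(M/Q) = 0.0125218 × (12860/273.062) = 0.590.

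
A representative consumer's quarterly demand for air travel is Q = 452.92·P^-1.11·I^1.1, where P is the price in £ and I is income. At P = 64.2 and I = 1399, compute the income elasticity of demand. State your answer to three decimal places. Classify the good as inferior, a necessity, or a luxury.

For a multiplicative demand Q = A·P^α·I^β, the income elasticity is β everywhere.
Here β = 1.1, so η = 1.100.
Since η > 1, this is a luxury.

1.100 (luxury)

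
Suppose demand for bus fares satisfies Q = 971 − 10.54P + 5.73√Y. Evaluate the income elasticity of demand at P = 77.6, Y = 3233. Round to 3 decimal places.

0.340

At P = 77.6, Y = 3233: Q = 478.901.
Holding P constant, ∂Q/∂Y = 5.73/(2√Y) = 0.0503874.
η_Y = (∂Q/∂Y)·(Y/Q) = 0.0503874 × (3233/478.901) = 0.340.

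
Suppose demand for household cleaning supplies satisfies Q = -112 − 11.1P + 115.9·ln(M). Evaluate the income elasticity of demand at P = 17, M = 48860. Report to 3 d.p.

At P = 17, M = 48860: Q = 950.639.
Holding P constant, ∂Q/∂M = 115.9/M = 0.00237208.
η_M = (∂Q/∂M)·(M/Q) = 0.00237208 × (48860/950.639) = 0.122.

0.122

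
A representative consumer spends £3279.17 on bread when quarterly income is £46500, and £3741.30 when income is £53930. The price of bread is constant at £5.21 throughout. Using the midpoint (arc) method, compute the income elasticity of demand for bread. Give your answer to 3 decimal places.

0.890

With a constant price, Q₁ = 3279.17/5.21 = 629.399 and Q₂ = 3741.30/5.21 = 718.100 (equivalently, work directly with expenditure since P cancels).
Midpoint %ΔQ = (3741.30 − 3279.17)/3510.24 = 0.13165; midpoint %ΔI = (53930 − 46500)/50215 = 0.14796.
η = 0.13165 / 0.14796 = 0.890.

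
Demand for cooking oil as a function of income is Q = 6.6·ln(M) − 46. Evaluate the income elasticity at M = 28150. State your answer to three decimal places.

At M = 28150: Q = 21.619.
dQ/dM = 6.6/M = 0.000234458 at this income.
η = (dQ/dM)·(M/Q) = 0.000234458 × (28150/21.619) = 0.305.

0.305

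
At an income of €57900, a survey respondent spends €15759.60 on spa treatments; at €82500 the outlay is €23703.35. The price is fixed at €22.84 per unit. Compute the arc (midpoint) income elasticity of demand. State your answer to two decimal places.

With a constant price, Q₁ = 15759.60/22.84 = 690.000 and Q₂ = 23703.35/22.84 = 1037.800 (equivalently, work directly with expenditure since P cancels).
Midpoint %ΔQ = (23703.35 − 15759.60)/19731.47 = 0.40259; midpoint %ΔI = (82500 − 57900)/70200 = 0.35043.
η = 0.40259 / 0.35043 = 1.15.

1.15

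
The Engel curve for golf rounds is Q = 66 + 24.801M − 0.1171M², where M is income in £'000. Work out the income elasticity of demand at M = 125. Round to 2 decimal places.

At M = 125: Q = 1336.4375.
dQ/dM = 24.801 − 0.2342M = -4.47400.
η = (dQ/dM)·(M/Q) = -4.47400 × (125/1336.4375) = -0.42.

-0.42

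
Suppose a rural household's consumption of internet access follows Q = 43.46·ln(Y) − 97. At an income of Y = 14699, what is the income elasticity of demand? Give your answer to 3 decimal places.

At Y = 14699: Q = 320.022.
dQ/dY = 43.46/Y = 0.00295666 at this income.
η = (dQ/dY)·(Y/Q) = 0.00295666 × (14699/320.022) = 0.136.

0.136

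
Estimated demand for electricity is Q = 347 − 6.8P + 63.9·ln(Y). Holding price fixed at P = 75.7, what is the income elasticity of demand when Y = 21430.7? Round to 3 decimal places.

At P = 75.7, Y = 21430.7: Q = 469.488.
Holding P constant, ∂Q/∂Y = 63.9/Y = 0.0029817.
η_Y = (∂Q/∂Y)·(Y/Q) = 0.0029817 × (21430.7/469.488) = 0.136.

0.136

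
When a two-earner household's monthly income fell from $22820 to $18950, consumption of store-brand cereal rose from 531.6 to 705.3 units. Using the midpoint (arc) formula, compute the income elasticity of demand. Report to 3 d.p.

ΔQ = 705.3 − 531.6 = 173.7; midpoint Q̄ = (531.6 + 705.3)/2 = 618.45.
ΔI = 18950 − 22820 = -3870; midpoint Ī = (22820 + 18950)/2 = 20885.
η = (ΔQ/Q̄) ÷ (ΔI/Ī) = (173.7/618.45) ÷ (-3870/20885) = -1.516.

-1.516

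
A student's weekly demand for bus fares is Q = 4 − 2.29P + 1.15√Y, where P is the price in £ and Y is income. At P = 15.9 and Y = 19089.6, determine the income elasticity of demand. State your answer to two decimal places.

At P = 15.9, Y = 19089.6: Q = 126.479.
Holding P constant, ∂Q/∂Y = 1.15/(2√Y) = 0.00416169.
η_Y = (∂Q/∂Y)·(Y/Q) = 0.00416169 × (19089.6/126.479) = 0.63.

0.63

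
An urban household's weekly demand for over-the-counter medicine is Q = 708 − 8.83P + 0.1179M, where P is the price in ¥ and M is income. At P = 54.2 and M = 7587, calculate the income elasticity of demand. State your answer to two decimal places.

At P = 54.2, M = 7587: Q = 1123.921.
Holding P constant, ∂Q/∂M = 0.1179.
η_M = (∂Q/∂M)·(M/Q) = 0.1179 × (7587/1123.921) = 0.80.

0.80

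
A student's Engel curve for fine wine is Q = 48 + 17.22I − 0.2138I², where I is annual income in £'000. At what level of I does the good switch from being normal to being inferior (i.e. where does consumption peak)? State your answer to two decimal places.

40.27

dQ/dI = 17.22 − 0.4276I.
The good is inferior where dQ/dI < 0. Setting dQ/dI = 0 gives I = 17.22 / 0.4276 = 40.27.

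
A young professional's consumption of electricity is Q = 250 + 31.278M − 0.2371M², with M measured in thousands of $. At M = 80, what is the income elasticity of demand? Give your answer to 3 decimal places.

-0.431

At M = 80: Q = 1234.8000.
dQ/dM = 31.278 − 0.4742M = -6.65800.
η = (dQ/dM)·(M/Q) = -6.65800 × (80/1234.8000) = -0.431.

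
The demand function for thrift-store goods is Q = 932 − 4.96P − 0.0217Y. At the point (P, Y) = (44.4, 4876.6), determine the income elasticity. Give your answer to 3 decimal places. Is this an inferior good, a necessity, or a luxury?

At P = 44.4, Y = 4876.6: Q = 605.954.
Holding P constant, ∂Q/∂Y = −0.0217.
η_Y = (∂Q/∂Y)·(Y/Q) = -0.0217 × (4876.6/605.954) = -0.175.
Since η < 0, this is an inferior good.

-0.175 (inferior good)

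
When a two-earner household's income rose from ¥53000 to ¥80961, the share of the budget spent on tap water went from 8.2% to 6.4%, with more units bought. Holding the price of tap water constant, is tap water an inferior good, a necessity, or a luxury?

Quantity rises but the budget share falls as income rises, so 0 < η < 1.

necessity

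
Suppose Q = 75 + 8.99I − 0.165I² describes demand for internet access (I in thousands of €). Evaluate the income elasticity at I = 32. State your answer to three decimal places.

-0.259

At I = 32: Q = 193.7200.
dQ/dI = 8.99 − 0.33I = -1.57000.
η = (dQ/dI)·(I/Q) = -1.57000 × (32/193.7200) = -0.259.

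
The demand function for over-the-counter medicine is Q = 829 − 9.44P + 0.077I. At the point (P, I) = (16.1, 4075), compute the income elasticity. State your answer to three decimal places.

At P = 16.1, I = 4075: Q = 990.791.
Holding P constant, ∂Q/∂I = 0.077.
η_I = (∂Q/∂I)·(I/Q) = 0.077 × (4075/990.791) = 0.317.

0.317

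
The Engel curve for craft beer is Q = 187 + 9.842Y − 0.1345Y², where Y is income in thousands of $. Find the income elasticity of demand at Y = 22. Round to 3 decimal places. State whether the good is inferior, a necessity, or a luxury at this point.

0.255 (necessity)

At Y = 22: Q = 338.4260.
dQ/dY = 9.842 − 0.269Y = 3.92400.
η = (dQ/dY)·(Y/Q) = 3.92400 × (22/338.4260) = 0.255.
0 < η < 1 ⇒ necessity.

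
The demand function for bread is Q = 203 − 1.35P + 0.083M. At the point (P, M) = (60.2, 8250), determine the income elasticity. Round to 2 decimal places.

0.85

At P = 60.2, M = 8250: Q = 806.480.
Holding P constant, ∂Q/∂M = 0.083.
η_M = (∂Q/∂M)·(M/Q) = 0.083 × (8250/806.480) = 0.85.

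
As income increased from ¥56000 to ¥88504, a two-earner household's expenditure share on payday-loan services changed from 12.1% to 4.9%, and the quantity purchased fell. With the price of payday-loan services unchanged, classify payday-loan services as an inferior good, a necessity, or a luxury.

inferior good

Quantity demanded falls as income rises, so η < 0.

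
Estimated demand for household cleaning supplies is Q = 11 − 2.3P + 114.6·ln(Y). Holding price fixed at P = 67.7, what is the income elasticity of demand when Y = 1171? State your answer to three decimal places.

At P = 67.7, Y = 1171: Q = 665.009.
Holding P constant, ∂Q/∂Y = 114.6/Y = 0.0978651.
η_Y = (∂Q/∂Y)·(Y/Q) = 0.0978651 × (1171/665.009) = 0.172.

0.172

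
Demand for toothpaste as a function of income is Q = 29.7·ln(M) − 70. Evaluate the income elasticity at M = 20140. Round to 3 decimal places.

At M = 20140: Q = 224.341.
dQ/dM = 29.7/M = 0.00147468 at this income.
η = (dQ/dM)·(M/Q) = 0.00147468 × (20140/224.341) = 0.132.

0.132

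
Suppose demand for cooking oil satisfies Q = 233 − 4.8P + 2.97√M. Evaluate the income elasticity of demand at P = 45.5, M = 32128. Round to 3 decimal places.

0.487

At P = 45.5, M = 32128: Q = 546.951.
Holding P constant, ∂Q/∂M = 2.97/(2√M) = 0.00828485.
η_M = (∂Q/∂M)·(M/Q) = 0.00828485 × (32128/546.951) = 0.487.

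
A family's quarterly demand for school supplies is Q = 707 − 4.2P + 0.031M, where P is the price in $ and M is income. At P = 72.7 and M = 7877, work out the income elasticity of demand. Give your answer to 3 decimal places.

At P = 72.7, M = 7877: Q = 645.847.
Holding P constant, ∂Q/∂M = 0.031.
η_M = (∂Q/∂M)·(M/Q) = 0.031 × (7877/645.847) = 0.378.

0.378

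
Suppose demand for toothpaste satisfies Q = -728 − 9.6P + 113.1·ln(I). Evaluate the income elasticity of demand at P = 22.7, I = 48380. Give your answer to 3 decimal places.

At P = 22.7, I = 48380: Q = 274.072.
Holding P constant, ∂Q/∂I = 113.1/I = 0.00233774.
η_I = (∂Q/∂I)·(I/Q) = 0.00233774 × (48380/274.072) = 0.413.

0.413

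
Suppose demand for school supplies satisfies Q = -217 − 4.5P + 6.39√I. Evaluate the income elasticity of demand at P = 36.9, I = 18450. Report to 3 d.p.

At P = 36.9, I = 18450: Q = 484.909.
Holding P constant, ∂Q/∂I = 6.39/(2√I) = 0.0235219.
η_I = (∂Q/∂I)·(I/Q) = 0.0235219 × (18450/484.909) = 0.895.

0.895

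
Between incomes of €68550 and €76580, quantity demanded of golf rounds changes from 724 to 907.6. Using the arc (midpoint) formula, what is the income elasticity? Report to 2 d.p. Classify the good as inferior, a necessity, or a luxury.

ΔQ = 907.6 − 724 = 183.6; midpoint Q̄ = (724 + 907.6)/2 = 815.8.
ΔI = 76580 − 68550 = 8030; midpoint Ī = (68550 + 76580)/2 = 72565.
η = (ΔQ/Q̄) ÷ (ΔI/Ī) = (183.6/815.8) ÷ (8030/72565) = 2.03.
η > 1 ⇒ luxury.

2.03 (luxury)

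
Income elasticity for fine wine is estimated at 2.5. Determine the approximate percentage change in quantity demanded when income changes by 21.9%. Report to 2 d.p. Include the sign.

%ΔQ ≈ η × %ΔI = 2.5 × 21.9% = 54.75%.

54.75%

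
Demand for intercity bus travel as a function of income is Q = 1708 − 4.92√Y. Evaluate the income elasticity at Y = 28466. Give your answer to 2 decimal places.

At Y = 28466: Q = 877.904.
dQ/dY = -4.92/(2√Y) = -0.0145805 at this income.
η = (dQ/dY)·(Y/Q) = -0.0145805 × (28466/877.904) = -0.47.

-0.47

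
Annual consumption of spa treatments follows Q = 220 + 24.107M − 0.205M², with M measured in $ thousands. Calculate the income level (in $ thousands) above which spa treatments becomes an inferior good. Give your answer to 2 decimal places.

58.80

dQ/dM = 24.107 − 0.41M.
The good is inferior where dQ/dM < 0. Setting dQ/dM = 0 gives M = 24.107 / 0.41 = 58.80.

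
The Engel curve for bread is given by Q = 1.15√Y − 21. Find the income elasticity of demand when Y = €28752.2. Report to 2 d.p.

0.56

At Y = 28752.2: Q = 173.999.
dQ/dY = 1.15/(2√Y) = 0.00339104 at this income.
η = (dQ/dY)·(Y/Q) = 0.00339104 × (28752.2/173.999) = 0.56.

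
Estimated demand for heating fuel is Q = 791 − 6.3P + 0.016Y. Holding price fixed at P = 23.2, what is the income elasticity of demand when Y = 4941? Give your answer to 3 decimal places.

At P = 23.2, Y = 4941: Q = 723.896.
Holding P constant, ∂Q/∂Y = 0.016.
η_Y = (∂Q/∂Y)·(Y/Q) = 0.016 × (4941/723.896) = 0.109.

0.109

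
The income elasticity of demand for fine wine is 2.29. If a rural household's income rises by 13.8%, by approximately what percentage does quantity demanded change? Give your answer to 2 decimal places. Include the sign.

%ΔQ ≈ η × %ΔI = 2.29 × 13.8% = 31.60%.

31.60%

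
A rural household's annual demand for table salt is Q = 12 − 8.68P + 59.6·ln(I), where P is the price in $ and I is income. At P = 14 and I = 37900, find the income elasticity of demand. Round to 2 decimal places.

At P = 14, I = 37900: Q = 518.825.
Holding P constant, ∂Q/∂I = 59.6/I = 0.00157256.
η_I = (∂Q/∂I)·(I/Q) = 0.00157256 × (37900/518.825) = 0.11.

0.11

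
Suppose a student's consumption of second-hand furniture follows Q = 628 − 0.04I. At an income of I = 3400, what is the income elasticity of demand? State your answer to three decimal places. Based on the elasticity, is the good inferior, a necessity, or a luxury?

At I = 3400: Q = 492.000.
dQ/dI = −0.04.
η = (dQ/dI)·(I/Q) = -0.04 × (3400/492.000) = -0.276.
Since η < 0, the good is an inferior good.

-0.276 (inferior good)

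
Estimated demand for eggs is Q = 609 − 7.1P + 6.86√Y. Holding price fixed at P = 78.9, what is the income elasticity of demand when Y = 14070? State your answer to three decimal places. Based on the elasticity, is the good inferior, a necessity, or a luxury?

At P = 78.9, Y = 14070: Q = 862.523.
Holding P constant, ∂Q/∂Y = 6.86/(2√Y) = 0.0289166.
η_Y = (∂Q/∂Y)·(Y/Q) = 0.0289166 × (14070/862.523) = 0.472.
Since 0 < η < 1, this is a necessity.

0.472 (necessity)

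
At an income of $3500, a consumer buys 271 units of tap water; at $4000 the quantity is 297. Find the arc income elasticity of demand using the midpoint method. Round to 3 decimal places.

ΔQ = 297 − 271 = 26; midpoint Q̄ = (271 + 297)/2 = 284.
ΔI = 4000 − 3500 = 500; midpoint Ī = (3500 + 4000)/2 = 3750.
η = (ΔQ/Q̄) ÷ (ΔI/Ī) = (26/284) ÷ (500/3750) = 0.687.

0.687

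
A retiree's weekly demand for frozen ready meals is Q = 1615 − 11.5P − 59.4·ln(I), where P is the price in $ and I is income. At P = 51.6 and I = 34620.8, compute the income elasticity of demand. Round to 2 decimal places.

At P = 51.6, I = 34620.8: Q = 400.739.
Holding P constant, ∂Q/∂I = -59.4/I = -0.00171573.
η_I = (∂Q/∂I)·(I/Q) = -0.00171573 × (34620.8/400.739) = -0.15.

-0.15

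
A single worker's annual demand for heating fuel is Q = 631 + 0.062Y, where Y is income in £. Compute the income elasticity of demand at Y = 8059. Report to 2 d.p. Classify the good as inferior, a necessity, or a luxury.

At Y = 8059: Q = 1130.658.
dQ/dY = 0.062.
η = (dQ/dY)·(Y/Q) = 0.062 × (8059/1130.658) = 0.44.
Since 0 < η < 1, the good is a necessity.

0.44 (necessity)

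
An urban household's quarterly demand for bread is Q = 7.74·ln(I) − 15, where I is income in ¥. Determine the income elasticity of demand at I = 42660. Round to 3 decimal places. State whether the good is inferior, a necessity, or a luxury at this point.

0.115 (necessity)

At I = 42660: Q = 67.516.
dQ/dI = 7.74/I = 0.000181435 at this income.
η = (dQ/dI)·(I/Q) = 0.000181435 × (42660/67.516) = 0.115.
Since 0 < η < 1, the good is a necessity.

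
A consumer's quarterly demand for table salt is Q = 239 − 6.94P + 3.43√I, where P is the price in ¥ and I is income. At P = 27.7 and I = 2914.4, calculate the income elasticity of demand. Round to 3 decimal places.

0.399

At P = 27.7, I = 2914.4: Q = 231.931.
Holding P constant, ∂Q/∂I = 3.43/(2√I) = 0.031768.
η_I = (∂Q/∂I)·(I/Q) = 0.031768 × (2914.4/231.931) = 0.399.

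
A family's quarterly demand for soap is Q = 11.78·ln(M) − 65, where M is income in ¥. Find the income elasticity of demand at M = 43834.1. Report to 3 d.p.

0.193

At M = 43834.1: Q = 60.907.
dQ/dM = 11.78/M = 0.000268741 at this income.
η = (dQ/dM)·(M/Q) = 0.000268741 × (43834.1/60.907) = 0.193.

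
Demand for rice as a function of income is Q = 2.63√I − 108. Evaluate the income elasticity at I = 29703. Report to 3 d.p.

0.656

At I = 29703: Q = 345.269.
dQ/dI = 2.63/(2√I) = 0.00763002 at this income.
η = (dQ/dI)·(I/Q) = 0.00763002 × (29703/345.269) = 0.656.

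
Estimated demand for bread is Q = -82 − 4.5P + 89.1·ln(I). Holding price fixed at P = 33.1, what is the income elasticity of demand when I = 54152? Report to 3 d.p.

At P = 33.1, I = 54152: Q = 740.200.
Holding P constant, ∂Q/∂I = 89.1/I = 0.00164537.
η_I = (∂Q/∂I)·(I/Q) = 0.00164537 × (54152/740.200) = 0.120.

0.120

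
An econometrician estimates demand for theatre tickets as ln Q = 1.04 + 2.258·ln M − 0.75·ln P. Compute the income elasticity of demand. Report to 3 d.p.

2.258

In a log-linear demand, the coefficient on ln M is the income elasticity.
So η = 2.258.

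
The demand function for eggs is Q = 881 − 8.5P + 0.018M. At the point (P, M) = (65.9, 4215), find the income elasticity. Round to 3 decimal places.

0.191

At P = 65.9, M = 4215: Q = 396.720.
Holding P constant, ∂Q/∂M = 0.018.
η_M = (∂Q/∂M)·(M/Q) = 0.018 × (4215/396.720) = 0.191.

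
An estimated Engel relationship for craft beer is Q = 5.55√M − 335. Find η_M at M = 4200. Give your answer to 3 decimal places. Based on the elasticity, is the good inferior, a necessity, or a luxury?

7.287 (luxury)

At M = 4200: Q = 24.681.
dQ/dM = 5.55/(2√M) = 0.0428192 at this income.
η = (dQ/dM)·(M/Q) = 0.0428192 × (4200/24.681) = 7.287.
Since η > 1, the good is a luxury.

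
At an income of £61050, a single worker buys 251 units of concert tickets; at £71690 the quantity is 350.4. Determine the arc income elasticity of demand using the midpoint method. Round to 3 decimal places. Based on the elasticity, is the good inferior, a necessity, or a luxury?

2.062 (luxury)

ΔQ = 350.4 − 251 = 99.4; midpoint Q̄ = (251 + 350.4)/2 = 300.7.
ΔI = 71690 − 61050 = 10640; midpoint Ī = (61050 + 71690)/2 = 66370.
η = (ΔQ/Q̄) ÷ (ΔI/Ī) = (99.4/300.7) ÷ (10640/66370) = 2.062.
η > 1 ⇒ luxury.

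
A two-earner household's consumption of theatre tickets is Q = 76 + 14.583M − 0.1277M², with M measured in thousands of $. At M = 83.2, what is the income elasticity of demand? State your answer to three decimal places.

At M = 83.2: Q = 405.3356.
dQ/dM = 14.583 − 0.2554M = -6.66628.
η = (dQ/dM)·(M/Q) = -6.66628 × (83.2/405.3356) = -1.368.

-1.368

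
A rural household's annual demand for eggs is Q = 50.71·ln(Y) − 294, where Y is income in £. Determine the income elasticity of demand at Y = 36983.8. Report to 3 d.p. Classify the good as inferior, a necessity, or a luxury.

0.212 (necessity)

At Y = 36983.8: Q = 239.380.
dQ/dY = 50.71/Y = 0.00137114 at this income.
η = (dQ/dY)·(Y/Q) = 0.00137114 × (36983.8/239.380) = 0.212.
Since 0 < η < 1, the good is a necessity.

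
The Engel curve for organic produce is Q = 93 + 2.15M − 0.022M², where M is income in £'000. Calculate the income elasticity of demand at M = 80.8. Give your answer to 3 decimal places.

At M = 80.8: Q = 123.0899.
dQ/dM = 2.15 − 0.044M = -1.40520.
η = (dQ/dM)·(M/Q) = -1.40520 × (80.8/123.0899) = -0.922.

-0.922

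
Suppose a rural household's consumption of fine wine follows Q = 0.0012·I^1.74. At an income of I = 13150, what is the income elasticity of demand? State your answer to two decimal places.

For Q = A·I^β the income elasticity is constant and equal to β.
Here β = 1.74, so η = 1.74.

1.74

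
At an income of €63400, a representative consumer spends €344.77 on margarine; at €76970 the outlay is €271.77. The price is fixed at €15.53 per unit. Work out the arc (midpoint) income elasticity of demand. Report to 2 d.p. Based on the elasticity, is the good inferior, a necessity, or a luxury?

-1.22 (inferior good)

With a constant price, Q₁ = 344.77/15.53 = 22.200 and Q₂ = 271.77/15.53 = 17.500 (equivalently, work directly with expenditure since P cancels).
Midpoint %ΔQ = (271.77 − 344.77)/308.27 = -0.23681; midpoint %ΔI = (76970 − 63400)/70185 = 0.19335.
η = -0.23681 / 0.19335 = -1.22.
η < 0 ⇒ inferior good.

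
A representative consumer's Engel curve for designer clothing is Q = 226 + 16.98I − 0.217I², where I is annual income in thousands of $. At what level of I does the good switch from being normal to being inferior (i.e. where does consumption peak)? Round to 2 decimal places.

39.12

dQ/dI = 16.98 − 0.434I.
The good is inferior where dQ/dI < 0. Setting dQ/dI = 0 gives I = 16.98 / 0.434 = 39.12.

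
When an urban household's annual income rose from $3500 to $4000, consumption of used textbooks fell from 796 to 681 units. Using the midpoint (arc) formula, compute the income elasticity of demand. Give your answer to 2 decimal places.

ΔQ = 681 − 796 = -115; midpoint Q̄ = (796 + 681)/2 = 738.5.
ΔI = 4000 − 3500 = 500; midpoint Ī = (3500 + 4000)/2 = 3750.
η = (ΔQ/Q̄) ÷ (ΔI/Ī) = (-115/738.5) ÷ (500/3750) = -1.17.

-1.17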